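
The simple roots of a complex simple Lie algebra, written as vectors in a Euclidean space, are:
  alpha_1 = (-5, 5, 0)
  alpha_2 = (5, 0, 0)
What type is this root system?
Compute the Cartan integers a_ij = 2(alpha_i, alpha_j)/(alpha_j, alpha_j); the resulting 2x2 Cartan matrix is
[[2, -2], [-1, 2]].
The roots have two lengths (squared-length ratio 2:1); the short ones are alpha_{2}. The associated Dynkin diagram is a chain of 2 nodes with a double edge at one end; the terminal node there is the unique short simple root (B_2), so the type is B_2 (the algebra so(5)).

B_2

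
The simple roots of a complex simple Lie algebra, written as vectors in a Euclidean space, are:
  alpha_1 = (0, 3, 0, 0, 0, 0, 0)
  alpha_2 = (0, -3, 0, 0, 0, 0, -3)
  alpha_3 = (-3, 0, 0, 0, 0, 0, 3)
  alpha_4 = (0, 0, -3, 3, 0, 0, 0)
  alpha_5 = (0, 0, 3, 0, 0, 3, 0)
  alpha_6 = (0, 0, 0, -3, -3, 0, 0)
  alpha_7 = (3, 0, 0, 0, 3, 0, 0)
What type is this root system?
B7

Compute the Cartan integers a_ij = 2(alpha_i, alpha_j)/(alpha_j, alpha_j); the resulting 7x7 Cartan matrix is
[[2, -1, 0, 0, 0, 0, 0], [-2, 2, -1, 0, 0, 0, 0], [0, -1, 2, 0, 0, 0, -1], [0, 0, 0, 2, -1, -1, 0], [0, 0, 0, -1, 2, 0, 0], [0, 0, 0, -1, 0, 2, -1], [0, 0, -1, 0, 0, -1, 2]].
The roots have two lengths (squared-length ratio 2:1); the short ones are alpha_{1}. The associated Dynkin diagram is a chain of 7 nodes with a double edge at one end; the terminal node there is the unique short simple root (B_7), so the type is B_7 (the algebra so(15)).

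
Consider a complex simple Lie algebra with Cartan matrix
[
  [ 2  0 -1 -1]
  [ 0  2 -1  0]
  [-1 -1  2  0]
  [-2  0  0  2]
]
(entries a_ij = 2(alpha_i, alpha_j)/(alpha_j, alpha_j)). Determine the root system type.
The matrix has rank 4 with 2's on the diagonal. Reading the off-diagonal entries as Dynkin edges (a single edge where a_ij = a_ji = -1; a double or triple edge where a_ij * a_ji = 2 or 3), the diagram is a chain of 4 nodes with a double edge at one end; the terminal node there is the unique long simple root (C_4). One simple-root ordering that puts it in standard form is (alpha_2, alpha_3, alpha_1, alpha_4). So the algebra is type C_4, i.e. sp(8).

C_4 (sp(8))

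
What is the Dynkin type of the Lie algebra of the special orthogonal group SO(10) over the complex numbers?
This is so(10) with 10 even, which has dimension 10(10-1)/2 = 45 and rank 10/2 = 5. In the classification of classical Lie algebras, the orthogonal algebra so(2n) in an even number of variables has type D_n; here n = 5, so the Dynkin diagram is a chain of 3 nodes with a fork of two nodes at one end (D_5). Hence the type is D_5.

type D_5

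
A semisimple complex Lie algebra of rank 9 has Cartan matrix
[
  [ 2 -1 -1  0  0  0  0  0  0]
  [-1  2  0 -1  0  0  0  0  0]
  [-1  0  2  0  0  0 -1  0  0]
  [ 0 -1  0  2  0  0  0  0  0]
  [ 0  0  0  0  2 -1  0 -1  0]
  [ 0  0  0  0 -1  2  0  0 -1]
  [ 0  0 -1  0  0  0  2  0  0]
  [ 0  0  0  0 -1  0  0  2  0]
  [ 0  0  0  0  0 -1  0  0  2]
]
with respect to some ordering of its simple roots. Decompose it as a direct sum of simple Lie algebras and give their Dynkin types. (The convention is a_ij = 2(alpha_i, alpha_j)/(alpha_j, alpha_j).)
The diagram associated to this matrix has two connected components: the simple roots {alpha_5, alpha_6, alpha_8, alpha_9} form a chain of 4 nodes with single edges (A_4), and {alpha_1, alpha_2, alpha_3, alpha_4, alpha_7} form a chain of 5 nodes with single edges (A_5). A semisimple Lie algebra decomposes uniquely as the direct sum of simple ideals, one per connected component of its Dynkin diagram, so g ≅ A_4 ⊕ A_5 (dimension 24 + 35 = 59).

A_4 (sl(5)) ⊕ A_5 (sl(6))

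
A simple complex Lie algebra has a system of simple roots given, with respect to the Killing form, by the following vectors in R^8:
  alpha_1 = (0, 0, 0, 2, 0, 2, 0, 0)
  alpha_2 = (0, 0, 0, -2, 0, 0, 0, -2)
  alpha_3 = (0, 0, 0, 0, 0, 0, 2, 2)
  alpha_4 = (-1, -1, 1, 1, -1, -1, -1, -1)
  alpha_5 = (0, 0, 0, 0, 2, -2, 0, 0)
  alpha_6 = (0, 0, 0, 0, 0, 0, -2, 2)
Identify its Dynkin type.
Compute the Cartan integers a_ij = 2(alpha_i, alpha_j)/(alpha_j, alpha_j); the resulting 6x6 Cartan matrix is
[[2, -1, 0, 0, -1, 0], [-1, 2, -1, 0, 0, -1], [0, -1, 2, -1, 0, 0], [0, 0, -1, 2, 0, 0], [-1, 0, 0, 0, 2, 0], [0, -1, 0, 0, 0, 2]].
All simple roots have the same length, so the diagram is simply laced. The associated Dynkin diagram is a chain of 5 nodes with one extra node attached to the third node from one end (E_6), so the type is E_6.

E_6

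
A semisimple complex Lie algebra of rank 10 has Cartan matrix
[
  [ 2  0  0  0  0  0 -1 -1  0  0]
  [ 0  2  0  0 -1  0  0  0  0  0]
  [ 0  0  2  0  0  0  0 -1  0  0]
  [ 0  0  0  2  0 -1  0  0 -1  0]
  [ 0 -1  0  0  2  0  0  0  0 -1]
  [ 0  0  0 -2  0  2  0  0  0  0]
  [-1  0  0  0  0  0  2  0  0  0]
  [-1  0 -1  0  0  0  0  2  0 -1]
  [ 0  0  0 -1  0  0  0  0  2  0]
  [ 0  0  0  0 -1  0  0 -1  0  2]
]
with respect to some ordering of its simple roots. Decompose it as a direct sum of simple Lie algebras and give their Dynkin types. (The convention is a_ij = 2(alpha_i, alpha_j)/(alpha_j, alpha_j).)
type C_3 ⊕ type E_7

The diagram associated to this matrix has two connected components: the simple roots {alpha_4, alpha_6, alpha_9} form a chain of 3 nodes with a double edge at one end; the terminal node there is the unique long simple root (C_3), and {alpha_1, alpha_2, alpha_3, alpha_5, alpha_7, alpha_8, alpha_10} form a chain of 6 nodes with one extra node attached to the third node from one end (E_7). A semisimple Lie algebra decomposes uniquely as the direct sum of simple ideals, one per connected component of its Dynkin diagram, so g ≅ C_3 ⊕ E_7 (dimension 21 + 133 = 154).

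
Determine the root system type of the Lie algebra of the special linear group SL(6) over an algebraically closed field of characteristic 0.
This is sl(6), which has dimension 6^2 - 1 = 35 and rank 6 - 1 = 5 (a Cartan subalgebra is the diagonal traceless matrices). In the classification of classical Lie algebras, the special linear algebra sl(n+1) has type A_n; here n = 5, so the Dynkin diagram is a chain of 5 nodes with single edges (A_5). Hence the type is A_5.

type A_5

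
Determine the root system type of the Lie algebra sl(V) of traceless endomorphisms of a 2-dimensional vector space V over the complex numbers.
A_1 (sl(2))

This is sl(2), which has dimension 2^2 - 1 = 3 and rank 2 - 1 = 1 (a Cartan subalgebra is the diagonal traceless matrices). In the classification of classical Lie algebras, the special linear algebra sl(n+1) has type A_n; here n = 1, so the Dynkin diagram is a chain of 1 nodes with single edges (A_1). Hence the type is A_1.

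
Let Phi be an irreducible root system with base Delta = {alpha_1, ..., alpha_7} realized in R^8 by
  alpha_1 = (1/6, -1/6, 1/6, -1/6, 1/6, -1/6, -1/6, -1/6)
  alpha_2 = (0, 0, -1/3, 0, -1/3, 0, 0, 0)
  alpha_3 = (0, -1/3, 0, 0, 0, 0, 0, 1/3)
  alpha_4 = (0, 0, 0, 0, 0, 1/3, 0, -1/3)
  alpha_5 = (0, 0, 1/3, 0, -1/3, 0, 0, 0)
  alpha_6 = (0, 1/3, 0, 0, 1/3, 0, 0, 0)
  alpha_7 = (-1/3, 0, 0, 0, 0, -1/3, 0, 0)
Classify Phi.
Compute the Cartan integers a_ij = 2(alpha_i, alpha_j)/(alpha_j, alpha_j); the resulting 7x7 Cartan matrix is
[[2, -1, 0, 0, 0, 0, 0], [-1, 2, 0, 0, 0, -1, 0], [0, 0, 2, -1, 0, -1, 0], [0, 0, -1, 2, 0, 0, -1], [0, 0, 0, 0, 2, -1, 0], [0, -1, -1, 0, -1, 2, 0], [0, 0, 0, -1, 0, 0, 2]].
All simple roots have the same length, so the diagram is simply laced. The associated Dynkin diagram is a chain of 6 nodes with one extra node attached to the third node from one end (E_7), so the type is E_7.

type E_7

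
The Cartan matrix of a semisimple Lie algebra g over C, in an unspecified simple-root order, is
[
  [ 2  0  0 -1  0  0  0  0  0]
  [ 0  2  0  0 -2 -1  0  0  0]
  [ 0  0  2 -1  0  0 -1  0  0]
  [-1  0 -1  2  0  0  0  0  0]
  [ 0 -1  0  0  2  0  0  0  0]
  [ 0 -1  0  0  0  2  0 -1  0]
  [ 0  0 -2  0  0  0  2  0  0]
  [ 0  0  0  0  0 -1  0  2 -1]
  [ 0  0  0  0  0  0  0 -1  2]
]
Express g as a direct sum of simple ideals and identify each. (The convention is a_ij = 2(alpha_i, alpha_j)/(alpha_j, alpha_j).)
type B_5 ⊕ type C_4

The diagram associated to this matrix has two connected components: the simple roots {alpha_2, alpha_5, alpha_6, alpha_8, alpha_9} form a chain of 5 nodes with a double edge at one end; the terminal node there is the unique short simple root (B_5), and {alpha_1, alpha_3, alpha_4, alpha_7} form a chain of 4 nodes with a double edge at one end; the terminal node there is the unique long simple root (C_4). A semisimple Lie algebra decomposes uniquely as the direct sum of simple ideals, one per connected component of its Dynkin diagram, so g ≅ B_5 ⊕ C_4 (dimension 55 + 36 = 91).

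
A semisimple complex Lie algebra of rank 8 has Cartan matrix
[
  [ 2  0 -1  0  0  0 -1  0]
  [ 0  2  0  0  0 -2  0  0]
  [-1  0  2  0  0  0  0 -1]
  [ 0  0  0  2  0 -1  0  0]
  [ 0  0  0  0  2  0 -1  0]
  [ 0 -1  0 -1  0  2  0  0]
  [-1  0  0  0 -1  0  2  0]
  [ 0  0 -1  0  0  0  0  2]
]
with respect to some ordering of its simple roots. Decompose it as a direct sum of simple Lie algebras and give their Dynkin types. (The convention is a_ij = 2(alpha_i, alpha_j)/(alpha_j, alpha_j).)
type A_5 + type C_3

The diagram associated to this matrix has two connected components: the simple roots {alpha_1, alpha_3, alpha_5, alpha_7, alpha_8} form a chain of 5 nodes with single edges (A_5), and {alpha_2, alpha_4, alpha_6} form a chain of 3 nodes with a double edge at one end; the terminal node there is the unique long simple root (C_3). A semisimple Lie algebra decomposes uniquely as the direct sum of simple ideals, one per connected component of its Dynkin diagram, so g ≅ A_5 ⊕ C_3 (dimension 35 + 21 = 56).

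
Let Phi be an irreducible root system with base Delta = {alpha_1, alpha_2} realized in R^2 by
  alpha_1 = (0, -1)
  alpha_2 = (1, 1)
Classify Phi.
type B_2

Compute the Cartan integers a_ij = 2(alpha_i, alpha_j)/(alpha_j, alpha_j); the resulting 2x2 Cartan matrix is
[[2, -1], [-2, 2]].
The roots have two lengths (squared-length ratio 2:1); the short ones are alpha_{1}. The associated Dynkin diagram is a chain of 2 nodes with a double edge at one end; the terminal node there is the unique short simple root (B_2), so the type is B_2 (the algebra so(5)).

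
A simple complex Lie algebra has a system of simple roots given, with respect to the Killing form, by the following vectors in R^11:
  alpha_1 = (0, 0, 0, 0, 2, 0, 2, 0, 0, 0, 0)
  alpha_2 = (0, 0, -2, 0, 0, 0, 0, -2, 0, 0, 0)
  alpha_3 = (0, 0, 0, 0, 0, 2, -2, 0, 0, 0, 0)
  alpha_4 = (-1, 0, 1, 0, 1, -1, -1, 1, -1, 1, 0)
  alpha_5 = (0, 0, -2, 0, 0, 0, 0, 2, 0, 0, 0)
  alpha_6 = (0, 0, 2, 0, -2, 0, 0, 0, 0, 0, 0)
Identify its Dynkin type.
Compute the Cartan integers a_ij = 2(alpha_i, alpha_j)/(alpha_j, alpha_j); the resulting 6x6 Cartan matrix is
[[2, 0, -1, 0, 0, -1], [0, 2, 0, -1, 0, -1], [-1, 0, 2, 0, 0, 0], [0, -1, 0, 2, 0, 0], [0, 0, 0, 0, 2, -1], [-1, -1, 0, 0, -1, 2]].
All simple roots have the same length, so the diagram is simply laced. The associated Dynkin diagram is a chain of 5 nodes with one extra node attached to the third node from one end (E_6), so the type is E_6.

E6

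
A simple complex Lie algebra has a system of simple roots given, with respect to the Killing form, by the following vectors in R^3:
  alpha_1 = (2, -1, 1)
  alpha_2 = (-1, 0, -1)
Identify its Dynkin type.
Compute the Cartan integers a_ij = 2(alpha_i, alpha_j)/(alpha_j, alpha_j); the resulting 2x2 Cartan matrix is
[[2, -3], [-1, 2]].
The roots have two lengths (squared-length ratio 3:1); the short ones are alpha_{2}. The associated Dynkin diagram is two nodes joined by a triple edge (G_2), so the type is G_2.

G_2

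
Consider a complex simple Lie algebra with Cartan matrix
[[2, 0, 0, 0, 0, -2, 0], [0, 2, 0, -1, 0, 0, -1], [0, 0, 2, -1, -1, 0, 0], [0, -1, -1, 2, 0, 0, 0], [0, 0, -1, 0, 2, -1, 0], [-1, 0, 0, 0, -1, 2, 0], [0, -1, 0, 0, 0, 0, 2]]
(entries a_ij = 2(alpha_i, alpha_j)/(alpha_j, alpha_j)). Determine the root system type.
The matrix has rank 7 with 2's on the diagonal. Reading the off-diagonal entries as Dynkin edges (a single edge where a_ij = a_ji = -1; a double or triple edge where a_ij * a_ji = 2 or 3), the diagram is a chain of 7 nodes with a double edge at one end; the terminal node there is the unique long simple root (C_7). One simple-root ordering that puts it in standard form is (alpha_7, alpha_2, alpha_4, alpha_3, alpha_5, alpha_6, alpha_1). So the algebra is type C_7, i.e. sp(14).

C7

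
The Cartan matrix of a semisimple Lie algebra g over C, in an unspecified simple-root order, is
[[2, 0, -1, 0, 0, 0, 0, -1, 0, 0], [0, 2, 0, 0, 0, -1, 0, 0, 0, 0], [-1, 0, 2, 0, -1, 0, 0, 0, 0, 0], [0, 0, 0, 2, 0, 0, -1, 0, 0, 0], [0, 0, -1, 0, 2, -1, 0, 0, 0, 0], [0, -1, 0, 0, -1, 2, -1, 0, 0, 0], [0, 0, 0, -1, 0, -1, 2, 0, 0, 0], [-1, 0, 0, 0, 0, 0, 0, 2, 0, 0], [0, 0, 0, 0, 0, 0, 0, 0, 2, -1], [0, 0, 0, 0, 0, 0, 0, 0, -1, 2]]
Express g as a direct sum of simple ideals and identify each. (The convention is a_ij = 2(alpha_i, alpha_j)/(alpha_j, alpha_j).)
The diagram associated to this matrix has two connected components: the simple roots {alpha_9, alpha_10} form a chain of 2 nodes with single edges (A_2), and {alpha_1, alpha_2, alpha_3, alpha_4, alpha_5, alpha_6, alpha_7, alpha_8} form a chain of 7 nodes with one extra node attached to the third node from one end (E_8). A semisimple Lie algebra decomposes uniquely as the direct sum of simple ideals, one per connected component of its Dynkin diagram, so g ≅ A_2 ⊕ E_8 (dimension 8 + 248 = 256).

A_2 (sl(3)) ⊕ E_8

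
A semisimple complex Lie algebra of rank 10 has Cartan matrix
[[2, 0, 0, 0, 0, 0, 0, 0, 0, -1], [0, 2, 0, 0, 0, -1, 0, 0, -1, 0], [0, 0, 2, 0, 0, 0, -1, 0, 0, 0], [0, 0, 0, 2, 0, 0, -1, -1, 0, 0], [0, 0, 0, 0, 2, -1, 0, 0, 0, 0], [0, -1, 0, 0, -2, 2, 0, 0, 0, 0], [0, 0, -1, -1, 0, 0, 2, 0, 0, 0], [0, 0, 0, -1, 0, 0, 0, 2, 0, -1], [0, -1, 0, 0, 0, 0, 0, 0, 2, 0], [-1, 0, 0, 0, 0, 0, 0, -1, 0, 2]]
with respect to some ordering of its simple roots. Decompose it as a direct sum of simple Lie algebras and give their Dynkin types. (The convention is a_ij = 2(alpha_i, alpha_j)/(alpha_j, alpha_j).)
The diagram associated to this matrix has two connected components: the simple roots {alpha_1, alpha_3, alpha_4, alpha_7, alpha_8, alpha_10} form a chain of 6 nodes with single edges (A_6), and {alpha_2, alpha_5, alpha_6, alpha_9} form a chain of 4 nodes with a double edge at one end; the terminal node there is the unique short simple root (B_4). A semisimple Lie algebra decomposes uniquely as the direct sum of simple ideals, one per connected component of its Dynkin diagram, so g ≅ A_6 ⊕ B_4 (dimension 48 + 36 = 84).

A_6 (sl(7)) + B_4 (so(9))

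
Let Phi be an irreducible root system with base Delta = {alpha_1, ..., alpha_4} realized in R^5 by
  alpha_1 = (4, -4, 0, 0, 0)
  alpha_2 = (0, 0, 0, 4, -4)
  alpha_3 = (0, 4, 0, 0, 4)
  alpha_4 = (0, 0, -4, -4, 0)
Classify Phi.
Compute the Cartan integers a_ij = 2(alpha_i, alpha_j)/(alpha_j, alpha_j); the resulting 4x4 Cartan matrix is
[[2, 0, -1, 0], [0, 2, -1, -1], [-1, -1, 2, 0], [0, -1, 0, 2]].
All simple roots have the same length, so the diagram is simply laced. The associated Dynkin diagram is a chain of 4 nodes with single edges (A_4), so the type is A_4 (the algebra sl(5)).

type A_4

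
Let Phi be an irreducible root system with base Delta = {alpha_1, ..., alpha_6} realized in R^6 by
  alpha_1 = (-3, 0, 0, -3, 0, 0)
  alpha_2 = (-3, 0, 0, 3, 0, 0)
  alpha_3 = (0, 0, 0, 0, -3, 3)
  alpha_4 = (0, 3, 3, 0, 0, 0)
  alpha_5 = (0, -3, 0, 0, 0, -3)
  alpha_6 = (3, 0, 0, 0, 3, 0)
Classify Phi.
type D_6

Compute the Cartan integers a_ij = 2(alpha_i, alpha_j)/(alpha_j, alpha_j); the resulting 6x6 Cartan matrix is
[[2, 0, 0, 0, 0, -1], [0, 2, 0, 0, 0, -1], [0, 0, 2, 0, -1, -1], [0, 0, 0, 2, -1, 0], [0, 0, -1, -1, 2, 0], [-1, -1, -1, 0, 0, 2]].
All simple roots have the same length, so the diagram is simply laced. The associated Dynkin diagram is a chain of 4 nodes with a fork of two nodes at one end (D_6), so the type is D_6 (the algebra so(12)).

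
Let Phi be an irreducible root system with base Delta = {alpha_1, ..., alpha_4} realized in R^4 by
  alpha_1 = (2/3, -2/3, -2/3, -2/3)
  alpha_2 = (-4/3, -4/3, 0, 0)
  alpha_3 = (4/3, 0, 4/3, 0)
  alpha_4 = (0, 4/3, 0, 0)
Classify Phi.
Compute the Cartan integers a_ij = 2(alpha_i, alpha_j)/(alpha_j, alpha_j); the resulting 4x4 Cartan matrix is
[[2, 0, 0, -1], [0, 2, -1, -2], [0, -1, 2, 0], [-1, -1, 0, 2]].
The roots have two lengths (squared-length ratio 2:1); the short ones are alpha_{1,4}. The associated Dynkin diagram is a chain of 4 nodes with a double edge between the middle two (F_4), so the type is F_4.

F4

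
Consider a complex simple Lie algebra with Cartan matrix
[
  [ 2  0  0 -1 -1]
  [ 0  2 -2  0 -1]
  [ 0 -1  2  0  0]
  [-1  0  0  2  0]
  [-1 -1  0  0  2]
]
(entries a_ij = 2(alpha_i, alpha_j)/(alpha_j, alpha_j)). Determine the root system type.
type B_5

The matrix has rank 5 with 2's on the diagonal. Reading the off-diagonal entries as Dynkin edges (a single edge where a_ij = a_ji = -1; a double or triple edge where a_ij * a_ji = 2 or 3), the diagram is a chain of 5 nodes with a double edge at one end; the terminal node there is the unique short simple root (B_5). One simple-root ordering that puts it in standard form is (alpha_4, alpha_1, alpha_5, alpha_2, alpha_3). So the algebra is type B_5, i.e. so(11).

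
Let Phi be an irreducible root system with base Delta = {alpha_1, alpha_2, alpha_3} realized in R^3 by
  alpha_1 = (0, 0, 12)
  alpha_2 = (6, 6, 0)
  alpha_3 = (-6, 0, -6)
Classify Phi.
C_3 (sp(6))

Compute the Cartan integers a_ij = 2(alpha_i, alpha_j)/(alpha_j, alpha_j); the resulting 3x3 Cartan matrix is
[[2, 0, -2], [0, 2, -1], [-1, -1, 2]].
The roots have two lengths (squared-length ratio 2:1); the short ones are alpha_{2,3}. The associated Dynkin diagram is a chain of 3 nodes with a double edge at one end; the terminal node there is the unique long simple root (C_3), so the type is C_3 (the algebra sp(6)).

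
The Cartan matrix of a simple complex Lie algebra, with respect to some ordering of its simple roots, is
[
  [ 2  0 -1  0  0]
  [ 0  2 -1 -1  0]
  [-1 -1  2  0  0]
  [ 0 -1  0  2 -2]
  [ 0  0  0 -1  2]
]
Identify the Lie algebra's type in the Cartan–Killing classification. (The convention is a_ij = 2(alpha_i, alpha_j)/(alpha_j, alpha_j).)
type B_5

The matrix has rank 5 with 2's on the diagonal. Reading the off-diagonal entries as Dynkin edges (a single edge where a_ij = a_ji = -1; a double or triple edge where a_ij * a_ji = 2 or 3), the diagram is a chain of 5 nodes with a double edge at one end; the terminal node there is the unique short simple root (B_5). One simple-root ordering that puts it in standard form is (alpha_1, alpha_3, alpha_2, alpha_4, alpha_5). So the algebra is type B_5, i.e. so(11).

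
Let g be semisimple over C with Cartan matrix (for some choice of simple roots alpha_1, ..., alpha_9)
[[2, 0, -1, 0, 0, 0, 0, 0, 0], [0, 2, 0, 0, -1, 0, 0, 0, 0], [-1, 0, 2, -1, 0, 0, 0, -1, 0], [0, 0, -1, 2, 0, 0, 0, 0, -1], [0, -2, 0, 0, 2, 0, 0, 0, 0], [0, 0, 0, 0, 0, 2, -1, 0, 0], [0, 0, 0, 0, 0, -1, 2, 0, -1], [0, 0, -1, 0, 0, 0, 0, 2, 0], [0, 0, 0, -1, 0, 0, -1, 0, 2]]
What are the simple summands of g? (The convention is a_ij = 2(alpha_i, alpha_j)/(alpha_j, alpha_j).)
The diagram associated to this matrix has two connected components: the simple roots {alpha_2, alpha_5} form a chain of 2 nodes with a double edge at one end; the terminal node there is the unique short simple root (B_2), and {alpha_1, alpha_3, alpha_4, alpha_6, alpha_7, alpha_8, alpha_9} form a chain of 5 nodes with a fork of two nodes at one end (D_7). A semisimple Lie algebra decomposes uniquely as the direct sum of simple ideals, one per connected component of its Dynkin diagram, so g ≅ B_2 ⊕ D_7 (dimension 10 + 91 = 101).

B_2 (so(5)) ⊕ D_7 (so(14))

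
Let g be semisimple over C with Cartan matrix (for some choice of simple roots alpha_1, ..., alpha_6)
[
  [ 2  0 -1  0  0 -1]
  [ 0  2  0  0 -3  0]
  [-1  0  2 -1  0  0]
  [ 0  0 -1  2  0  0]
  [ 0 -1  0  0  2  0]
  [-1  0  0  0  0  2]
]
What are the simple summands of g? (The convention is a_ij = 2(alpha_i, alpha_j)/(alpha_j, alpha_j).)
The diagram associated to this matrix has two connected components: the simple roots {alpha_1, alpha_3, alpha_4, alpha_6} form a chain of 4 nodes with single edges (A_4), and {alpha_2, alpha_5} form two nodes joined by a triple edge (G_2). A semisimple Lie algebra decomposes uniquely as the direct sum of simple ideals, one per connected component of its Dynkin diagram, so g ≅ A_4 ⊕ G_2 (dimension 24 + 14 = 38).

A_4 ⊕ G_2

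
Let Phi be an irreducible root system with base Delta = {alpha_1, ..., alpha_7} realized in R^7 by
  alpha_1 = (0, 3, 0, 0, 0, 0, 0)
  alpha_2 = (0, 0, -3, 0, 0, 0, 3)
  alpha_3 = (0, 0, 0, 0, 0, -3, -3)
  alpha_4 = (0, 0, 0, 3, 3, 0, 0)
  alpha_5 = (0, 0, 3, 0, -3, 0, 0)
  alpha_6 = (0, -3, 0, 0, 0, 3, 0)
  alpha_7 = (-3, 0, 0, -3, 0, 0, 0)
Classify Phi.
Compute the Cartan integers a_ij = 2(alpha_i, alpha_j)/(alpha_j, alpha_j); the resulting 7x7 Cartan matrix is
[[2, 0, 0, 0, 0, -1, 0], [0, 2, -1, 0, -1, 0, 0], [0, -1, 2, 0, 0, -1, 0], [0, 0, 0, 2, -1, 0, -1], [0, -1, 0, -1, 2, 0, 0], [-2, 0, -1, 0, 0, 2, 0], [0, 0, 0, -1, 0, 0, 2]].
The roots have two lengths (squared-length ratio 2:1); the short ones are alpha_{1}. The associated Dynkin diagram is a chain of 7 nodes with a double edge at one end; the terminal node there is the unique short simple root (B_7), so the type is B_7 (the algebra so(15)).

B7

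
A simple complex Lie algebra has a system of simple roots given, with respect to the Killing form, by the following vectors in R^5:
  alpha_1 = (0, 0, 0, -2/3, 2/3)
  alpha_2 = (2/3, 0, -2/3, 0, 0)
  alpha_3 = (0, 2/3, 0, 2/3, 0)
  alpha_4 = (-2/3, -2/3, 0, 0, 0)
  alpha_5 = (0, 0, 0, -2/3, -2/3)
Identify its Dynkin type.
Compute the Cartan integers a_ij = 2(alpha_i, alpha_j)/(alpha_j, alpha_j); the resulting 5x5 Cartan matrix is
[[2, 0, -1, 0, 0], [0, 2, 0, -1, 0], [-1, 0, 2, -1, -1], [0, -1, -1, 2, 0], [0, 0, -1, 0, 2]].
All simple roots have the same length, so the diagram is simply laced. The associated Dynkin diagram is a chain of 3 nodes with a fork of two nodes at one end (D_5), so the type is D_5 (the algebra so(10)).

type D_5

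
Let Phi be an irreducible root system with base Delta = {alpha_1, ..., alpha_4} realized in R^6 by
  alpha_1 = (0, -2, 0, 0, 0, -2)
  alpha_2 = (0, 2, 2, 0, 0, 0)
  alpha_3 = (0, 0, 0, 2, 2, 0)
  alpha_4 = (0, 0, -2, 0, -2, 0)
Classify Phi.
Compute the Cartan integers a_ij = 2(alpha_i, alpha_j)/(alpha_j, alpha_j); the resulting 4x4 Cartan matrix is
[[2, -1, 0, 0], [-1, 2, 0, -1], [0, 0, 2, -1], [0, -1, -1, 2]].
All simple roots have the same length, so the diagram is simply laced. The associated Dynkin diagram is a chain of 4 nodes with single edges (A_4), so the type is A_4 (the algebra sl(5)).

A_4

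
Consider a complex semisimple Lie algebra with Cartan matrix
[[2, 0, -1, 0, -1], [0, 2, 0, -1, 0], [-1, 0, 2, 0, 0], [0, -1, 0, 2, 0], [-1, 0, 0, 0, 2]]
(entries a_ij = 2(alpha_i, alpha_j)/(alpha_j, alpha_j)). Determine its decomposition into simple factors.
A_2 (sl(3)) ⊕ A_3 (sl(4))

The diagram associated to this matrix has two connected components: the simple roots {alpha_2, alpha_4} form a chain of 2 nodes with single edges (A_2), and {alpha_1, alpha_3, alpha_5} form a chain of 3 nodes with single edges (A_3). A semisimple Lie algebra decomposes uniquely as the direct sum of simple ideals, one per connected component of its Dynkin diagram, so g ≅ A_2 ⊕ A_3 (dimension 8 + 15 = 23).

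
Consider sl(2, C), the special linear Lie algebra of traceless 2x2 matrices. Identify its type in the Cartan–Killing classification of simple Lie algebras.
A_1 (sl(2))

This is sl(2), which has dimension 2^2 - 1 = 3 and rank 2 - 1 = 1 (a Cartan subalgebra is the diagonal traceless matrices). In the classification of classical Lie algebras, the special linear algebra sl(n+1) has type A_n; here n = 1, so the Dynkin diagram is a chain of 1 nodes with single edges (A_1). Hence the type is A_1.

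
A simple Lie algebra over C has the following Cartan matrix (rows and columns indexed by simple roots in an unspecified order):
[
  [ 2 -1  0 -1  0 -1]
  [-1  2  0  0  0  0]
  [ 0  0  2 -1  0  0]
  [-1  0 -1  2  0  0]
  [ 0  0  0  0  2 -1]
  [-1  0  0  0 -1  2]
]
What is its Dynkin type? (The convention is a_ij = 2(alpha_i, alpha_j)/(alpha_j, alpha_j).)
The matrix has rank 6 with 2's on the diagonal. Reading the off-diagonal entries as Dynkin edges (a single edge where a_ij = a_ji = -1; a double or triple edge where a_ij * a_ji = 2 or 3), the diagram is a chain of 5 nodes with one extra node attached to the third node from one end (E_6). One simple-root ordering that puts it in standard form is (alpha_3, alpha_2, alpha_4, alpha_1, alpha_6, alpha_5). So the algebra is type E_6.

E6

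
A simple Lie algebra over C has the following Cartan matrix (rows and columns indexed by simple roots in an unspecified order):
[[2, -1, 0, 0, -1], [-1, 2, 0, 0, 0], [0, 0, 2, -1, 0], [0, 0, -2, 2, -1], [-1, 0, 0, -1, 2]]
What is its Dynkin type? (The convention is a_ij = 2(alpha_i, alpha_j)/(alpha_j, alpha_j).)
type B_5

The matrix has rank 5 with 2's on the diagonal. Reading the off-diagonal entries as Dynkin edges (a single edge where a_ij = a_ji = -1; a double or triple edge where a_ij * a_ji = 2 or 3), the diagram is a chain of 5 nodes with a double edge at one end; the terminal node there is the unique short simple root (B_5). One simple-root ordering that puts it in standard form is (alpha_2, alpha_1, alpha_5, alpha_4, alpha_3). So the algebra is type B_5, i.e. so(11).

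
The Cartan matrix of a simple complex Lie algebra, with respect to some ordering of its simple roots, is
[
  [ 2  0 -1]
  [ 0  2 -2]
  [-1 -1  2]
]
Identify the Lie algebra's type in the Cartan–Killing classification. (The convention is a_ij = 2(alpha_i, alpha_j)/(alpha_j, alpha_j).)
The matrix has rank 3 with 2's on the diagonal. Reading the off-diagonal entries as Dynkin edges (a single edge where a_ij = a_ji = -1; a double or triple edge where a_ij * a_ji = 2 or 3), the diagram is a chain of 3 nodes with a double edge at one end; the terminal node there is the unique long simple root (C_3). One simple-root ordering that puts it in standard form is (alpha_1, alpha_3, alpha_2). So the algebra is type C_3, i.e. sp(6).

C3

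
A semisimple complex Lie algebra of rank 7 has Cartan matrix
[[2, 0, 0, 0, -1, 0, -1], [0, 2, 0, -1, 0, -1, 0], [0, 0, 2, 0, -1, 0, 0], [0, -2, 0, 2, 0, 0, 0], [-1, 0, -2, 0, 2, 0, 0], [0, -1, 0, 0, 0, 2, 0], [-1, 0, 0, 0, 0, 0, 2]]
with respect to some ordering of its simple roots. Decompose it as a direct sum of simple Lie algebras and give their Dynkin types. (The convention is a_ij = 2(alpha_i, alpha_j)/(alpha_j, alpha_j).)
The diagram associated to this matrix has two connected components: the simple roots {alpha_1, alpha_3, alpha_5, alpha_7} form a chain of 4 nodes with a double edge at one end; the terminal node there is the unique short simple root (B_4), and {alpha_2, alpha_4, alpha_6} form a chain of 3 nodes with a double edge at one end; the terminal node there is the unique long simple root (C_3). A semisimple Lie algebra decomposes uniquely as the direct sum of simple ideals, one per connected component of its Dynkin diagram, so g ≅ B_4 ⊕ C_3 (dimension 36 + 21 = 57).

B4 ⊕ C3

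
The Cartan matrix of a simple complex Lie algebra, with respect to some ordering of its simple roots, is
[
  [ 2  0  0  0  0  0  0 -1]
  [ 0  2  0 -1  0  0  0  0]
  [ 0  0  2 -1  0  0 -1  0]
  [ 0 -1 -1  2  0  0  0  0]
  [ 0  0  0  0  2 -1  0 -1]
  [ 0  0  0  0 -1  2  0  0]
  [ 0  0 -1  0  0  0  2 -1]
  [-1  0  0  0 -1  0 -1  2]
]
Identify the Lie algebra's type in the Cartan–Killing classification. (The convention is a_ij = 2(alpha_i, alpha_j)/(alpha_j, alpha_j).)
E8

The matrix has rank 8 with 2's on the diagonal. Reading the off-diagonal entries as Dynkin edges (a single edge where a_ij = a_ji = -1; a double or triple edge where a_ij * a_ji = 2 or 3), the diagram is a chain of 7 nodes with one extra node attached to the third node from one end (E_8). One simple-root ordering that puts it in standard form is (alpha_6, alpha_1, alpha_5, alpha_8, alpha_7, alpha_3, alpha_4, alpha_2). So the algebra is type E_8.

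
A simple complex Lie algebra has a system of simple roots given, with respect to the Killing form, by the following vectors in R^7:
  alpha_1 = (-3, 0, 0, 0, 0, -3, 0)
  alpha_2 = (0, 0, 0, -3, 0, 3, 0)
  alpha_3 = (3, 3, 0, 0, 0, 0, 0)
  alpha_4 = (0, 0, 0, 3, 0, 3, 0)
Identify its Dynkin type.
Compute the Cartan integers a_ij = 2(alpha_i, alpha_j)/(alpha_j, alpha_j); the resulting 4x4 Cartan matrix is
[[2, -1, -1, -1], [-1, 2, 0, 0], [-1, 0, 2, 0], [-1, 0, 0, 2]].
All simple roots have the same length, so the diagram is simply laced. The associated Dynkin diagram is a chain of 2 nodes with a fork of two nodes at one end (D_4), so the type is D_4 (the algebra so(8)).

D_4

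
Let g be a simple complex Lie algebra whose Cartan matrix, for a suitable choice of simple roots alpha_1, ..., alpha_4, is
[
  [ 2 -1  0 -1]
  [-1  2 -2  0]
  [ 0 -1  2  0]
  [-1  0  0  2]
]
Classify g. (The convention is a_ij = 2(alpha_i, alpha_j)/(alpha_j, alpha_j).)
type B_4

The matrix has rank 4 with 2's on the diagonal. Reading the off-diagonal entries as Dynkin edges (a single edge where a_ij = a_ji = -1; a double or triple edge where a_ij * a_ji = 2 or 3), the diagram is a chain of 4 nodes with a double edge at one end; the terminal node there is the unique short simple root (B_4). One simple-root ordering that puts it in standard form is (alpha_4, alpha_1, alpha_2, alpha_3). So the algebra is type B_4, i.e. so(9).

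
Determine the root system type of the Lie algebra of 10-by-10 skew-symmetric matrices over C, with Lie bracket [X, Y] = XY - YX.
This is so(10) with 10 even, which has dimension 10(10-1)/2 = 45 and rank 10/2 = 5. In the classification of classical Lie algebras, the orthogonal algebra so(2n) in an even number of variables has type D_n; here n = 5, so the Dynkin diagram is a chain of 3 nodes with a fork of two nodes at one end (D_5). Hence the type is D_5.

D5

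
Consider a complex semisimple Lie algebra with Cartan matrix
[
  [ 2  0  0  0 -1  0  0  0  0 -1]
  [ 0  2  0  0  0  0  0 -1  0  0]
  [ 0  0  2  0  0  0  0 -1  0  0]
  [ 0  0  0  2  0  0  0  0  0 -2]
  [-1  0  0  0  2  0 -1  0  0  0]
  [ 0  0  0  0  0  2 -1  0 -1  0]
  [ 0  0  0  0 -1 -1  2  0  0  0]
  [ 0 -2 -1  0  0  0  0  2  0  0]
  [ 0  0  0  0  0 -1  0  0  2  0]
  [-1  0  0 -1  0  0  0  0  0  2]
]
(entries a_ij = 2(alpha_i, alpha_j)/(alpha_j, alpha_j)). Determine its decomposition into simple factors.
The diagram associated to this matrix has two connected components: the simple roots {alpha_2, alpha_3, alpha_8} form a chain of 3 nodes with a double edge at one end; the terminal node there is the unique short simple root (B_3), and {alpha_1, alpha_4, alpha_5, alpha_6, alpha_7, alpha_9, alpha_10} form a chain of 7 nodes with a double edge at one end; the terminal node there is the unique long simple root (C_7). A semisimple Lie algebra decomposes uniquely as the direct sum of simple ideals, one per connected component of its Dynkin diagram, so g ≅ B_3 ⊕ C_7 (dimension 21 + 105 = 126).

B_3 (so(7)) ⊕ C_7 (sp(14))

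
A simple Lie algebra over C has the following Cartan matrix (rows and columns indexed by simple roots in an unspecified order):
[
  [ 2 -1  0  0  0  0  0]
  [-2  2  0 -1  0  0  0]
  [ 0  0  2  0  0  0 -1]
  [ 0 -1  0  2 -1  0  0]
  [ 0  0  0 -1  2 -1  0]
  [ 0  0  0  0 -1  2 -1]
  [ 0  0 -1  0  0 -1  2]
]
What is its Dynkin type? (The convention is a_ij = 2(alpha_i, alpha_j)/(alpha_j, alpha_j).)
B7

The matrix has rank 7 with 2's on the diagonal. Reading the off-diagonal entries as Dynkin edges (a single edge where a_ij = a_ji = -1; a double or triple edge where a_ij * a_ji = 2 or 3), the diagram is a chain of 7 nodes with a double edge at one end; the terminal node there is the unique short simple root (B_7). One simple-root ordering that puts it in standard form is (alpha_3, alpha_7, alpha_6, alpha_5, alpha_4, alpha_2, alpha_1). So the algebra is type B_7, i.e. so(15).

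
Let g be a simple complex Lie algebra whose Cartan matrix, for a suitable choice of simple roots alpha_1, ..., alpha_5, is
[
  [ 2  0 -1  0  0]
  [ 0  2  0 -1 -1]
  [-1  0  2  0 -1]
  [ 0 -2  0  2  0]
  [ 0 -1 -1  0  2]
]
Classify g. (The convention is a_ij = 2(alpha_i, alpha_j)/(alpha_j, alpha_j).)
The matrix has rank 5 with 2's on the diagonal. Reading the off-diagonal entries as Dynkin edges (a single edge where a_ij = a_ji = -1; a double or triple edge where a_ij * a_ji = 2 or 3), the diagram is a chain of 5 nodes with a double edge at one end; the terminal node there is the unique long simple root (C_5). One simple-root ordering that puts it in standard form is (alpha_1, alpha_3, alpha_5, alpha_2, alpha_4). So the algebra is type C_5, i.e. sp(10).

C_5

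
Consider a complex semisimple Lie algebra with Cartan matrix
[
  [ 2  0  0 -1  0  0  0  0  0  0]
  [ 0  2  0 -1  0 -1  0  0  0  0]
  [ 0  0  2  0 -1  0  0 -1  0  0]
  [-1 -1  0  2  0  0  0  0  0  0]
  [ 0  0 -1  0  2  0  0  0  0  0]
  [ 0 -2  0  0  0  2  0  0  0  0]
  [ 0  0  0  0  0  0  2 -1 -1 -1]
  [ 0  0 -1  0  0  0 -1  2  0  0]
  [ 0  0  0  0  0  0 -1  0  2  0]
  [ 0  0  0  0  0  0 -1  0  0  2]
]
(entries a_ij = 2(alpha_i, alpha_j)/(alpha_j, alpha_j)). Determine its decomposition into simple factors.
The diagram associated to this matrix has two connected components: the simple roots {alpha_1, alpha_2, alpha_4, alpha_6} form a chain of 4 nodes with a double edge at one end; the terminal node there is the unique long simple root (C_4), and {alpha_3, alpha_5, alpha_7, alpha_8, alpha_9, alpha_10} form a chain of 4 nodes with a fork of two nodes at one end (D_6). A semisimple Lie algebra decomposes uniquely as the direct sum of simple ideals, one per connected component of its Dynkin diagram, so g ≅ C_4 ⊕ D_6 (dimension 36 + 66 = 102).

type C_4 ⊕ type D_6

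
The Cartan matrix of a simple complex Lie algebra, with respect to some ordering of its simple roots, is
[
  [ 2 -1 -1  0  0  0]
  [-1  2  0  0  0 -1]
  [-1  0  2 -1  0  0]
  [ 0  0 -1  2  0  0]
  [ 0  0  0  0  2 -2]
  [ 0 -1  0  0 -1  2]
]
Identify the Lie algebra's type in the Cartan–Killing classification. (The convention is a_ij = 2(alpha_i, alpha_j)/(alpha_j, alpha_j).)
The matrix has rank 6 with 2's on the diagonal. Reading the off-diagonal entries as Dynkin edges (a single edge where a_ij = a_ji = -1; a double or triple edge where a_ij * a_ji = 2 or 3), the diagram is a chain of 6 nodes with a double edge at one end; the terminal node there is the unique long simple root (C_6). One simple-root ordering that puts it in standard form is (alpha_4, alpha_3, alpha_1, alpha_2, alpha_6, alpha_5). So the algebra is type C_6, i.e. sp(12).

C_6 (sp(12))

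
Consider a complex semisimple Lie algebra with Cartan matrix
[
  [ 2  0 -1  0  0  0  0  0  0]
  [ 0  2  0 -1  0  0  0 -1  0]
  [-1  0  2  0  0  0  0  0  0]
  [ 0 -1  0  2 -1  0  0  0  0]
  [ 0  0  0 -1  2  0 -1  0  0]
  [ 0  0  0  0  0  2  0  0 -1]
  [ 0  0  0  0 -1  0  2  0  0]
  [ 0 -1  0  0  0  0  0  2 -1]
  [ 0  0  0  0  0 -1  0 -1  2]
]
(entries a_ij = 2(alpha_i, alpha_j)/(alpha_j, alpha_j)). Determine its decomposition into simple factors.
The diagram associated to this matrix has two connected components: the simple roots {alpha_1, alpha_3} form a chain of 2 nodes with single edges (A_2), and {alpha_2, alpha_4, alpha_5, alpha_6, alpha_7, alpha_8, alpha_9} form a chain of 7 nodes with single edges (A_7). A semisimple Lie algebra decomposes uniquely as the direct sum of simple ideals, one per connected component of its Dynkin diagram, so g ≅ A_2 ⊕ A_7 (dimension 8 + 63 = 71).

type A_2 + type A_7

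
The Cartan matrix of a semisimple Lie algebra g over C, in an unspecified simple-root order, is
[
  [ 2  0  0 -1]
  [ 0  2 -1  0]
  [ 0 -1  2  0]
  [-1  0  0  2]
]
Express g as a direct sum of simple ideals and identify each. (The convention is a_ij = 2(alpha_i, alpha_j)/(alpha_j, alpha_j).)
The diagram associated to this matrix has two connected components: the simple roots {alpha_1, alpha_4} form a chain of 2 nodes with single edges (A_2), and {alpha_2, alpha_3} form a chain of 2 nodes with single edges (A_2). A semisimple Lie algebra decomposes uniquely as the direct sum of simple ideals, one per connected component of its Dynkin diagram, so g ≅ A_2 ⊕ A_2 (dimension 8 + 8 = 16).

A_2 ⊕ A_2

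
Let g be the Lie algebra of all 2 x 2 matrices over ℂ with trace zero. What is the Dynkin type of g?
This is sl(2), which has dimension 2^2 - 1 = 3 and rank 2 - 1 = 1 (a Cartan subalgebra is the diagonal traceless matrices). In the classification of classical Lie algebras, the special linear algebra sl(n+1) has type A_n; here n = 1, so the Dynkin diagram is a chain of 1 nodes with single edges (A_1). Hence the type is A_1.

A_1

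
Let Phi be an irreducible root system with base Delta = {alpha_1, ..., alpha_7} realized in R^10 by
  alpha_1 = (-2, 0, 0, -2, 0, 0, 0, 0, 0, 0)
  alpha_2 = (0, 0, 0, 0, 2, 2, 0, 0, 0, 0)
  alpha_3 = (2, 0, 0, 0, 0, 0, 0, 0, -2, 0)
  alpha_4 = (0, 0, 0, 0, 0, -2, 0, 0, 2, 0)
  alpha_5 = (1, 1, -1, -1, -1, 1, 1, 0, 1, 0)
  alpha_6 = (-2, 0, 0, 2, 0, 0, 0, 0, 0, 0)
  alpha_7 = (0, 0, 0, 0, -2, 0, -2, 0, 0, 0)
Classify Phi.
Compute the Cartan integers a_ij = 2(alpha_i, alpha_j)/(alpha_j, alpha_j); the resulting 7x7 Cartan matrix is
[[2, 0, -1, 0, 0, 0, 0], [0, 2, 0, -1, 0, 0, -1], [-1, 0, 2, -1, 0, -1, 0], [0, -1, -1, 2, 0, 0, 0], [0, 0, 0, 0, 2, -1, 0], [0, 0, -1, 0, -1, 2, 0], [0, -1, 0, 0, 0, 0, 2]].
All simple roots have the same length, so the diagram is simply laced. The associated Dynkin diagram is a chain of 6 nodes with one extra node attached to the third node from one end (E_7), so the type is E_7.

type E_7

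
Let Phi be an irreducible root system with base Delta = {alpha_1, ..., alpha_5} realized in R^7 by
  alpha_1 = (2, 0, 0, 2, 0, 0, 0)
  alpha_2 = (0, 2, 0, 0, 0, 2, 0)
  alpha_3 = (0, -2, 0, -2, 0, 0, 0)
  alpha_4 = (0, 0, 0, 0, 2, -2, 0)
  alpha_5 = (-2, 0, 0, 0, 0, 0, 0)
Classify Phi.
B_5

Compute the Cartan integers a_ij = 2(alpha_i, alpha_j)/(alpha_j, alpha_j); the resulting 5x5 Cartan matrix is
[[2, 0, -1, 0, -2], [0, 2, -1, -1, 0], [-1, -1, 2, 0, 0], [0, -1, 0, 2, 0], [-1, 0, 0, 0, 2]].
The roots have two lengths (squared-length ratio 2:1); the short ones are alpha_{5}. The associated Dynkin diagram is a chain of 5 nodes with a double edge at one end; the terminal node there is the unique short simple root (B_5), so the type is B_5 (the algebra so(11)).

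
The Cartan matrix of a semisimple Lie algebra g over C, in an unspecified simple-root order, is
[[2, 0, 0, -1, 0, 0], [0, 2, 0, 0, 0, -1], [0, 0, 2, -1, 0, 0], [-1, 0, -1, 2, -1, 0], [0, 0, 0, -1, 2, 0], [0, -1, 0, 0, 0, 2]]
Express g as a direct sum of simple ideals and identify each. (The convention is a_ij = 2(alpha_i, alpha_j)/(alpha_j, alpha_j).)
The diagram associated to this matrix has two connected components: the simple roots {alpha_2, alpha_6} form a chain of 2 nodes with single edges (A_2), and {alpha_1, alpha_3, alpha_4, alpha_5} form a chain of 2 nodes with a fork of two nodes at one end (D_4). A semisimple Lie algebra decomposes uniquely as the direct sum of simple ideals, one per connected component of its Dynkin diagram, so g ≅ A_2 ⊕ D_4 (dimension 8 + 28 = 36).

A_2 + D_4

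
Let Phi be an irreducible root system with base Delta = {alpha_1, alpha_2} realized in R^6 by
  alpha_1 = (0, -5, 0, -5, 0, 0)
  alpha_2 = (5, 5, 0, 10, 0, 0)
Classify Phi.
G_2

Compute the Cartan integers a_ij = 2(alpha_i, alpha_j)/(alpha_j, alpha_j); the resulting 2x2 Cartan matrix is
[[2, -1], [-3, 2]].
The roots have two lengths (squared-length ratio 3:1); the short ones are alpha_{1}. The associated Dynkin diagram is two nodes joined by a triple edge (G_2), so the type is G_2.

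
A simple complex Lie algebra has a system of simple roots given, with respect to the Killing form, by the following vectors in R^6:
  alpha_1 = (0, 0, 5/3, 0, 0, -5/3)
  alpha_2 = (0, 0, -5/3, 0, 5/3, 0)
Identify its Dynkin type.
Compute the Cartan integers a_ij = 2(alpha_i, alpha_j)/(alpha_j, alpha_j); the resulting 2x2 Cartan matrix is
[[2, -1], [-1, 2]].
All simple roots have the same length, so the diagram is simply laced. The associated Dynkin diagram is a chain of 2 nodes with single edges (A_2), so the type is A_2 (the algebra sl(3)).

A_2 (sl(3))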